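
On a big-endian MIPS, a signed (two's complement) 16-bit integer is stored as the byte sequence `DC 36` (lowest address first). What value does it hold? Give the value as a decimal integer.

-9162

Big-endian: lowest address holds the most-significant byte.
The bytes are already most-significant first: 0xDC36.
Top bit is set, so as a signed 16-bit value this is 0xDC36 − 2^16 = -9162.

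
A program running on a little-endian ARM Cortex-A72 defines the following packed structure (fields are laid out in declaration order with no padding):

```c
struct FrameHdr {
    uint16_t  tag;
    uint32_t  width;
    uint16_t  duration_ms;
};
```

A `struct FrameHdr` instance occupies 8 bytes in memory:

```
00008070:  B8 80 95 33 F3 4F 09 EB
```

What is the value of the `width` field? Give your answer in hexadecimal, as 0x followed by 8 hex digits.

`width` follows `tag` (2 bytes), so it starts at byte offset 2 and occupies 4 bytes.
Bytes at offsets 2..5: 95 33 F3 4F.
Little-endian: lowest address holds the least-significant byte.
Reassemble most-significant byte first: 4F F3 33 95 → 0x4FF33395.

0x4FF33395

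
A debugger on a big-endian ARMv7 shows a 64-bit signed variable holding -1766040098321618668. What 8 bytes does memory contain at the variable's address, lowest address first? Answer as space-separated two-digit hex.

E7 7D C3 E3 30 71 A9 14

Two's complement of -1766040098321618668 in 64 bits: 1766040098321618668 = 0x18823C1CCF8E56EC; invert → 0xE77DC3E33071A913; add 1 → 0xE77DC3E33071A914.
Split into bytes (most-significant first): E7 7D C3 E3 30 71 A9 14.
In big-endian order the high byte comes first in memory.
So the memory order matches the most-significant-first order: E7 7D C3 E3 30 71 A9 14.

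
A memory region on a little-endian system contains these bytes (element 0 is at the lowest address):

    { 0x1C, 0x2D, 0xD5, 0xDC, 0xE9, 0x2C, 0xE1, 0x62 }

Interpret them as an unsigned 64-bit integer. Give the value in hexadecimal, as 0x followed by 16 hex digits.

In little-endian order the low byte comes first in memory.
Reassemble most-significant byte first: 62 E1 2C E9 DC D5 2D 1C → 0x62E12CE9DCD52D1C.

0x62E12CE9DCD52D1C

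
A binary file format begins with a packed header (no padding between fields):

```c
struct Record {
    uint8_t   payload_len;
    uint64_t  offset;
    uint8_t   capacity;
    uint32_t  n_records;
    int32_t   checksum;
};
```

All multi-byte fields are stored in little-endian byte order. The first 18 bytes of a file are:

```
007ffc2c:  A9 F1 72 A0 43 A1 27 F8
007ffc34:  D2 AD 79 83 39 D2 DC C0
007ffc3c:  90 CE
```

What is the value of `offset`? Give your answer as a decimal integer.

`offset` follows `payload_len` (1 byte), so it starts at byte offset 1 and occupies 8 bytes.
Bytes at offsets 1..8: F1 72 A0 43 A1 27 F8 D2.
In little-endian order the low byte comes first in memory.
Reassemble most-significant byte first: D2 F8 27 A1 43 A0 72 F1 → 0xD2F827A143A072F1.
0xD2F827A143A072F1 = 15201944115766915825.

15201944115766915825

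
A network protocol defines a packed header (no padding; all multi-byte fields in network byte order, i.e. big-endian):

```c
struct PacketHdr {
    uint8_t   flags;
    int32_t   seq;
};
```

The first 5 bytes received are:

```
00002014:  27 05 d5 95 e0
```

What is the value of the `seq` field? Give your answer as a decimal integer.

97883616

`seq` follows `flags` (1 byte), so it starts at byte offset 1 and occupies 4 bytes.
Bytes at offsets 1..4: 05 D5 95 E0.
In big-endian order the high byte comes first in memory.
The bytes are already most-significant first: 0x05D595E0.
0x05D595E0 = 97883616.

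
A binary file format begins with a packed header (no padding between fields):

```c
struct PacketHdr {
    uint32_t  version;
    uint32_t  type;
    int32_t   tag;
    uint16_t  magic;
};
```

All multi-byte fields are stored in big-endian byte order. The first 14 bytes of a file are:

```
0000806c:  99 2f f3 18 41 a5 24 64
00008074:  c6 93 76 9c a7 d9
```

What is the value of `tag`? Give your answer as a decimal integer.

-963414372

`tag` follows `version` (4 B), `type` (4 B), so it starts at offset 4 + 4 = 8 and occupies 4 bytes.
Bytes at offsets 8..11: C6 93 76 9C.
Big-endian stores the most-significant byte at the lowest address.
The bytes are already most-significant first: 0xC693769C.
Top bit is set, so as a signed 32-bit value this is 0xC693769C − 2^32 = -963414372.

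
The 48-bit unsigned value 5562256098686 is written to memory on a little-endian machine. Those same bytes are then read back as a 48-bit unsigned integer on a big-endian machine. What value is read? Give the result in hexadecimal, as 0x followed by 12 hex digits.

0x7E854C100F05

5562256098686 in 48-bit hexadecimal is 0x050F104C857E.
Stored little-endian, the bytes at ascending addresses are 7E 85 4C 10 0F 05.
Read back as big-endian, the last byte is least significant, giving 0x7E854C100F05.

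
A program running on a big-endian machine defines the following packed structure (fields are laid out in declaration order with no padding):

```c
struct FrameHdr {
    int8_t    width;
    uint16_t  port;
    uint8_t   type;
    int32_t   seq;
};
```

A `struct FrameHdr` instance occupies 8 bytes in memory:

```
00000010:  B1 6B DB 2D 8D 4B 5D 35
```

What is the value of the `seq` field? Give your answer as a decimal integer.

-1924440779

`seq` follows `width` (1 B), `port` (2 B), `type` (1 B), so it starts at offset 1 + 2 + 1 = 4 and occupies 4 bytes.
Bytes at offsets 4..7: 8D 4B 5D 35.
Big-endian: lowest address holds the most-significant byte.
The bytes are already most-significant first: 0x8D4B5D35.
Top bit is set, so as a signed 32-bit value this is 0x8D4B5D35 − 2^32 = -1924440779.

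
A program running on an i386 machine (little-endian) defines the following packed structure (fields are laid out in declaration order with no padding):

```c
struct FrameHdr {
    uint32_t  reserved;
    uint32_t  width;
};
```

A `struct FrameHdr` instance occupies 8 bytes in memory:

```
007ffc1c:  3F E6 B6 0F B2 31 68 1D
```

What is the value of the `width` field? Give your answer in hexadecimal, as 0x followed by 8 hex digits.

`width` follows `reserved` (4 bytes), so it starts at byte offset 4 and occupies 4 bytes.
Bytes at offsets 4..7: B2 31 68 1D.
Little-endian: lowest address holds the least-significant byte.
Reassemble most-significant byte first: 1D 68 31 B2 → 0x1D6831B2.

0x1D6831B2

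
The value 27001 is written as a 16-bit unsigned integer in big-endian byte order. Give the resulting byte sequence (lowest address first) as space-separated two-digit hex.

69 79

27001 in hexadecimal, padded to 16 bits, is 0x6979.
Split into bytes (most-significant first): 69 79.
In big-endian order the high byte comes first in memory.
So the memory order matches the most-significant-first order: 69 79.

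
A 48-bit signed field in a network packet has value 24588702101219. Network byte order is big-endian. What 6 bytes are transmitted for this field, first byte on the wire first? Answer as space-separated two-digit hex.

16 5D 00 DA AE E3

24588702101219 in hexadecimal, padded to 48 bits, is 0x165D00DAAEE3.
Split into bytes (most-significant first): 16 5D 00 DA AE E3.
In big-endian order the high byte comes first in memory.
So the memory order matches the most-significant-first order: 16 5D 00 DA AE E3.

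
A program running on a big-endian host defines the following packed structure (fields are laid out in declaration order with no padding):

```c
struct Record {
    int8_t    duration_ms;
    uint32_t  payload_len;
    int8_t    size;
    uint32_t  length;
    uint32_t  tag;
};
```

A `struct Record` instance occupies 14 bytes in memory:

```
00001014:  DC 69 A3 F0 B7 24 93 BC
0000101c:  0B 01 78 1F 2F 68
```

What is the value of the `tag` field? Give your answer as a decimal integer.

2015309672

`tag` follows `duration_ms` (1 B), `payload_len` (4 B), `size` (1 B), `length` (4 B), so it starts at offset 1 + 4 + 1 + 4 = 10 and occupies 4 bytes.
Bytes at offsets 10..13: 78 1F 2F 68.
Big-endian: lowest address holds the most-significant byte.
The bytes are already most-significant first: 0x781F2F68.
0x781F2F68 = 2015309672.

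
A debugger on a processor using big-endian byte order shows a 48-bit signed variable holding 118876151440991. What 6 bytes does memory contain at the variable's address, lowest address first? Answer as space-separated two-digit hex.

118876151440991 in hexadecimal, padded to 48 bits, is 0x6C1E02C7665F.
Split into bytes (most-significant first): 6C 1E 02 C7 66 5F.
Big-endian stores the most-significant byte at the lowest address.
So the memory order matches the most-significant-first order: 6C 1E 02 C7 66 5F.

6C 1E 02 C7 66 5F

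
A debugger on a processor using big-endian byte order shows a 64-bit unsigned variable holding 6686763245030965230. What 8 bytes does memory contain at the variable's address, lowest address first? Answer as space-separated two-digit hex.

5C CC 27 BE 4D 35 7F EE

6686763245030965230 in hexadecimal, padded to 64 bits, is 0x5CCC27BE4D357FEE.
Split into bytes (most-significant first): 5C CC 27 BE 4D 35 7F EE.
Big-endian: lowest address holds the most-significant byte.
So the memory order matches the most-significant-first order: 5C CC 27 BE 4D 35 7F EE.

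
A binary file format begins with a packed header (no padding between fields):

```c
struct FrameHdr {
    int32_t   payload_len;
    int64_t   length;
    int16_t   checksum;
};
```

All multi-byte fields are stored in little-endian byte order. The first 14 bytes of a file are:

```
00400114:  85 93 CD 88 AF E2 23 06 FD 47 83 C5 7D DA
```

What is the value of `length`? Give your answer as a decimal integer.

-4214445674233339217

`length` follows `payload_len` (4 bytes), so it starts at byte offset 4 and occupies 8 bytes.
Bytes at offsets 4..11: AF E2 23 06 FD 47 83 C5.
Little-endian: lowest address holds the least-significant byte.
Reassemble most-significant byte first: C5 83 47 FD 06 23 E2 AF → 0xC58347FD0623E2AF.
Top bit is set, so as a signed 64-bit value this is 0xC58347FD0623E2AF − 2^64 = -4214445674233339217.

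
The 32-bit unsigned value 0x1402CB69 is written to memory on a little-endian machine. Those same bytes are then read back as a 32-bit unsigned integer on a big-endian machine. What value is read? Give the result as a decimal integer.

Stored little-endian, the bytes at ascending addresses are 69 CB 02 14.
Read back as big-endian, the last byte is least significant, giving 0x69CB0214.
0x69CB0214 = 1774912020.

1774912020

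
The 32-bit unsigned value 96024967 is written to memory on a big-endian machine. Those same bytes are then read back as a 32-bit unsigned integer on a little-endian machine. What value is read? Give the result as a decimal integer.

2268707077

96024967 in 32-bit hexadecimal is 0x05B93987.
Stored big-endian, the bytes at ascending addresses are 05 B9 39 87.
Read back as little-endian, the first byte is least significant, giving 0x8739B905.
0x8739B905 = 2268707077.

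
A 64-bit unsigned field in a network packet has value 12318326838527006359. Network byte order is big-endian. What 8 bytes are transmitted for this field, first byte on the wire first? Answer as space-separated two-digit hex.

12318326838527006359 in hexadecimal, padded to 64 bits, is 0xAAF37CFE8D901697.
Split into bytes (most-significant first): AA F3 7C FE 8D 90 16 97.
In big-endian order the high byte comes first in memory.
So the memory order matches the most-significant-first order: AA F3 7C FE 8D 90 16 97.

AA F3 7C FE 8D 90 16 97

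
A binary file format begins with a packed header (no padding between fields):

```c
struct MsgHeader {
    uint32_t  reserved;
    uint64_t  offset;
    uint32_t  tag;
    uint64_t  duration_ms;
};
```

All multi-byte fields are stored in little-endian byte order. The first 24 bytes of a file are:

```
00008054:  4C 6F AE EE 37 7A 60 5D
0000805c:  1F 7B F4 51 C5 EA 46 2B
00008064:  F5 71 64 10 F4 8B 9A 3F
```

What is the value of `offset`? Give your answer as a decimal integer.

5905480386030369335

`offset` follows `reserved` (4 bytes), so it starts at byte offset 4 and occupies 8 bytes.
Bytes at offsets 4..11: 37 7A 60 5D 1F 7B F4 51.
Little-endian stores the least-significant byte at the lowest address.
Reassemble most-significant byte first: 51 F4 7B 1F 5D 60 7A 37 → 0x51F47B1F5D607A37.
0x51F47B1F5D607A37 = 5905480386030369335.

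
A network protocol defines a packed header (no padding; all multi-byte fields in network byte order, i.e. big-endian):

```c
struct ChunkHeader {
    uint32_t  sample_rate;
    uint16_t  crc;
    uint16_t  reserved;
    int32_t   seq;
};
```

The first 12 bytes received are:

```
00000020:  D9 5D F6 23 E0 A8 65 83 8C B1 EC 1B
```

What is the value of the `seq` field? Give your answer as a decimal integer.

`seq` follows `sample_rate` (4 B), `crc` (2 B), `reserved` (2 B), so it starts at offset 4 + 2 + 2 = 8 and occupies 4 bytes.
Bytes at offsets 8..11: 8C B1 EC 1B.
In big-endian order the high byte comes first in memory.
The bytes are already most-significant first: 0x8CB1EC1B.
Top bit is set, so as a signed 32-bit value this is 0x8CB1EC1B − 2^32 = -1934496741.

-1934496741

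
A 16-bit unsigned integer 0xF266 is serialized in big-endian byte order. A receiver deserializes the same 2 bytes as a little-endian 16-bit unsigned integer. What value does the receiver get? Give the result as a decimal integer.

Stored big-endian, the bytes at ascending addresses are F2 66.
Read back as little-endian, the first byte is least significant, giving 0x66F2.
0x66F2 = 26354.

26354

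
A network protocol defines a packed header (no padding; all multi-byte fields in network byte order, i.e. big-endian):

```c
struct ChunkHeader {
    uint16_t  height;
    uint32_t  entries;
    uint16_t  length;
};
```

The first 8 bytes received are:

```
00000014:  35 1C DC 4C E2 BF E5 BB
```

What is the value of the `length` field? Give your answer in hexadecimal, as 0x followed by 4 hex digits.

`length` follows `height` (2 B), `entries` (4 B), so it starts at offset 2 + 4 = 6 and occupies 2 bytes.
Bytes at offsets 6..7: E5 BB.
Big-endian: lowest address holds the most-significant byte.
The bytes are already most-significant first: 0xE5BB.

0xE5BB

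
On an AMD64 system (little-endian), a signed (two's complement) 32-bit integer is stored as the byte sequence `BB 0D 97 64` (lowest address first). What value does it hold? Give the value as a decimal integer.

In little-endian order the low byte comes first in memory.
Reassemble most-significant byte first: 64 97 0D BB → 0x64970DBB.
0x64970DBB = 1687621051.

1687621051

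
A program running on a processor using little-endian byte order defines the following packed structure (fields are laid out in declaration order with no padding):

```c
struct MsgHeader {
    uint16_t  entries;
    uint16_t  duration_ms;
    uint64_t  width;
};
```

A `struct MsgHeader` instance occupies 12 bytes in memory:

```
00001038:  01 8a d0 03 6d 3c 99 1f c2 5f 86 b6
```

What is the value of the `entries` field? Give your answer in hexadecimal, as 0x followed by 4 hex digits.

`entries` is the first field, at byte offset 0, occupying 2 bytes.
Bytes at offsets 0..1: 01 8A.
In little-endian order the low byte comes first in memory.
Reassemble most-significant byte first: 8A 01 → 0x8A01.

0x8A01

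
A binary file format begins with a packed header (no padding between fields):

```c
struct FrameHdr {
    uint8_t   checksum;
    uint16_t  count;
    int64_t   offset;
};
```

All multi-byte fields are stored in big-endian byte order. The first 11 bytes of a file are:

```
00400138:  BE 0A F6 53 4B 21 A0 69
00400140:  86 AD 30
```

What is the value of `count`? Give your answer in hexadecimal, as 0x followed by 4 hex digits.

0x0AF6

`count` follows `checksum` (1 byte), so it starts at byte offset 1 and occupies 2 bytes.
Bytes at offsets 1..2: 0A F6.
Big-endian stores the most-significant byte at the lowest address.
The bytes are already most-significant first: 0x0AF6.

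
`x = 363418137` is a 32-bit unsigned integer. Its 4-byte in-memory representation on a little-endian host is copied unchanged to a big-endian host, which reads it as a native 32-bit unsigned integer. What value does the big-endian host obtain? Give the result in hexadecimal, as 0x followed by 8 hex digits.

0x1952A915

363418137 in 32-bit hexadecimal is 0x15A95219.
Stored little-endian, the bytes at ascending addresses are 19 52 A9 15.
Read back as big-endian, the last byte is least significant, giving 0x1952A915.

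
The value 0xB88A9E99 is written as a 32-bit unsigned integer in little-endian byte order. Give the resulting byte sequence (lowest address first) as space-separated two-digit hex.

Split into bytes (most-significant first): B8 8A 9E 99.
Little-endian: lowest address holds the least-significant byte.
So at ascending addresses the bytes are 99 9E 8A B8.

99 9E 8A B8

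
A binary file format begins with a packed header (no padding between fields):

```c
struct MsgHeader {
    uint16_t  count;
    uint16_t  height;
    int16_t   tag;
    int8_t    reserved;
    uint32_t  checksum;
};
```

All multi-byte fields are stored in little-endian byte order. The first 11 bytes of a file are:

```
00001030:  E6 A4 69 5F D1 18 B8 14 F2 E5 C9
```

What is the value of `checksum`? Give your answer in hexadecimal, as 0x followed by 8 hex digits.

`checksum` follows `count` (2 B), `height` (2 B), `tag` (2 B), `reserved` (1 B), so it starts at offset 2 + 2 + 2 + 1 = 7 and occupies 4 bytes.
Bytes at offsets 7..10: 14 F2 E5 C9.
Little-endian stores the least-significant byte at the lowest address.
Reassemble most-significant byte first: C9 E5 F2 14 → 0xC9E5F214.

0xC9E5F214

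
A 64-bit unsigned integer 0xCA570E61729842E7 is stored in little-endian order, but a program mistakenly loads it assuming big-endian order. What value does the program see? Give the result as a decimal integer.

Stored little-endian, the bytes at ascending addresses are E7 42 98 72 61 0E 57 CA.
Read back as big-endian, the last byte is least significant, giving 0xE7429872610E57CA.
0xE7429872610E57CA = 16664049188246280138.

16664049188246280138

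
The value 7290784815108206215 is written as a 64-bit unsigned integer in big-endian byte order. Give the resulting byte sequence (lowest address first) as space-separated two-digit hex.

65 2E 12 29 3E 56 2E 87

7290784815108206215 in hexadecimal, padded to 64 bits, is 0x652E12293E562E87.
Split into bytes (most-significant first): 65 2E 12 29 3E 56 2E 87.
In big-endian order the high byte comes first in memory.
So the memory order matches the most-significant-first order: 65 2E 12 29 3E 56 2E 87.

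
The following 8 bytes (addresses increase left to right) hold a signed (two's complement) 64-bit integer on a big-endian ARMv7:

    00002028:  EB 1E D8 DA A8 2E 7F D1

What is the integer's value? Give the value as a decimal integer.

Big-endian stores the most-significant byte at the lowest address.
The bytes are already most-significant first: 0xEB1ED8DAA82E7FD1.
Top bit is set, so as a signed 64-bit value this is 0xEB1ED8DAA82E7FD1 − 2^64 = -1504526791859077167.

-1504526791859077167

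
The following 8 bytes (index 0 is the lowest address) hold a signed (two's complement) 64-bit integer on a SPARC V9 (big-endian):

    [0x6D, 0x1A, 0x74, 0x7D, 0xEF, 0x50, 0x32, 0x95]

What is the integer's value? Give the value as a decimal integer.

7861724183763366549

Big-endian: lowest address holds the most-significant byte.
The bytes are already most-significant first: 0x6D1A747DEF503295.
0x6D1A747DEF503295 = 7861724183763366549.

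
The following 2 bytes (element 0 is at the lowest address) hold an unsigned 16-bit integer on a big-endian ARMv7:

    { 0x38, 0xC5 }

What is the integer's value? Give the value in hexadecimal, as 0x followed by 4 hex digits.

0x38C5

In big-endian order the high byte comes first in memory.
The bytes are already most-significant first: 0x38C5.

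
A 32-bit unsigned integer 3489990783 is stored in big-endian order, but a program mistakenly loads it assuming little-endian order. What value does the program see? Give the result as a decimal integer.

2131232208

3489990783 in 32-bit hexadecimal is 0xD005087F.
Stored big-endian, the bytes at ascending addresses are D0 05 08 7F.
Read back as little-endian, the first byte is least significant, giving 0x7F0805D0.
0x7F0805D0 = 2131232208.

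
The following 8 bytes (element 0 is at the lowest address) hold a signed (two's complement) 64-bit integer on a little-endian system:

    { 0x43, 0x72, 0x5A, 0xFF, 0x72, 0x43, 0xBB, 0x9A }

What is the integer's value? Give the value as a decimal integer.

-7297164610034306493

Little-endian: lowest address holds the least-significant byte.
Reassemble most-significant byte first: 9A BB 43 72 FF 5A 72 43 → 0x9ABB4372FF5A7243.
Top bit is set, so as a signed 64-bit value this is 0x9ABB4372FF5A7243 − 2^64 = -7297164610034306493.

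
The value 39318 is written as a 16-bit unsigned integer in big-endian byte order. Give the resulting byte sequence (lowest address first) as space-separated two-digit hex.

39318 in hexadecimal, padded to 16 bits, is 0x9996.
Split into bytes (most-significant first): 99 96.
In big-endian order the high byte comes first in memory.
So the memory order matches the most-significant-first order: 99 96.

99 96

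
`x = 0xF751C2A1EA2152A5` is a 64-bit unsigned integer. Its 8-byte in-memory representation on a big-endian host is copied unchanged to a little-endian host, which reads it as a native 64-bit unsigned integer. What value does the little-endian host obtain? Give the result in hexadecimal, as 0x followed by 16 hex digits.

Stored big-endian, the bytes at ascending addresses are F7 51 C2 A1 EA 21 52 A5.
Read back as little-endian, the first byte is least significant, giving 0xA55221EAA1C251F7.

0xA55221EAA1C251F7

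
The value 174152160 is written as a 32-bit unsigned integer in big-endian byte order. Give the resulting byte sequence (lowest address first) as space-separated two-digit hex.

174152160 in hexadecimal, padded to 32 bits, is 0x0A6159E0.
Split into bytes (most-significant first): 0A 61 59 E0.
Big-endian stores the most-significant byte at the lowest address.
So the memory order matches the most-significant-first order: 0A 61 59 E0.

0A 61 59 E0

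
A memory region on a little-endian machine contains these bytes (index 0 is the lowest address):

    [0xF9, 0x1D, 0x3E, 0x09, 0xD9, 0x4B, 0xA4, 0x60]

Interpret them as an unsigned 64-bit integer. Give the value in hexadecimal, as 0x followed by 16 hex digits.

Little-endian: lowest address holds the least-significant byte.
Reassemble most-significant byte first: 60 A4 4B D9 09 3E 1D F9 → 0x60A44BD9093E1DF9.

0x60A44BD9093E1DF9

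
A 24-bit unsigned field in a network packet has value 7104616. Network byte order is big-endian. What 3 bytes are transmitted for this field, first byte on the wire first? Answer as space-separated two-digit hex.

7104616 in hexadecimal, padded to 24 bits, is 0x6C6868.
Split into bytes (most-significant first): 6C 68 68.
Big-endian stores the most-significant byte at the lowest address.
So the memory order matches the most-significant-first order: 6C 68 68.

6C 68 68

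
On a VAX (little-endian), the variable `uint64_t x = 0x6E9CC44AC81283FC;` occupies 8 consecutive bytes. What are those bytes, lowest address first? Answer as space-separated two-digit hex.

FC 83 12 C8 4A C4 9C 6E

Split into bytes (most-significant first): 6E 9C C4 4A C8 12 83 FC.
Little-endian: lowest address holds the least-significant byte.
So at ascending addresses the bytes are FC 83 12 C8 4A C4 9C 6E.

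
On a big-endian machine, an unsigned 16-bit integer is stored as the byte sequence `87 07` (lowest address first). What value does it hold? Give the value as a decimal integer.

Big-endian: lowest address holds the most-significant byte.
The bytes are already most-significant first: 0x8707.
0x8707 = 34567.

34567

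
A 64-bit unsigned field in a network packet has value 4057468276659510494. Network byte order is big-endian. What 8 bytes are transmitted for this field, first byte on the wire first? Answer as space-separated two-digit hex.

4057468276659510494 in hexadecimal, padded to 64 bits, is 0x384F05E675B4DCDE.
Split into bytes (most-significant first): 38 4F 05 E6 75 B4 DC DE.
In big-endian order the high byte comes first in memory.
So the memory order matches the most-significant-first order: 38 4F 05 E6 75 B4 DC DE.

38 4F 05 E6 75 B4 DC DE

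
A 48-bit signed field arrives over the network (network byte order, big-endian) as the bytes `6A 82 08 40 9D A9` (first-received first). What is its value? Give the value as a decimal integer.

In big-endian order the high byte comes first in memory.
The bytes are already most-significant first: 0x6A8208409DA9.
0x6A8208409DA9 = 117106716745129.

117106716745129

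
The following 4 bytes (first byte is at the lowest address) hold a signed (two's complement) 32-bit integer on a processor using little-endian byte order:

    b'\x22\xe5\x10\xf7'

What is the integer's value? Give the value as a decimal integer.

Little-endian: lowest address holds the least-significant byte.
Reassemble most-significant byte first: F7 10 E5 22 → 0xF710E522.
Top bit is set, so as a signed 32-bit value this is 0xF710E522 − 2^32 = -149887710.

-149887710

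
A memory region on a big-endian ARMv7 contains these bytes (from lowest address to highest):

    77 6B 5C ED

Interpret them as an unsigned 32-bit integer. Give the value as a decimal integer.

2003524845

Big-endian: lowest address holds the most-significant byte.
The bytes are already most-significant first: 0x776B5CED.
0x776B5CED = 2003524845.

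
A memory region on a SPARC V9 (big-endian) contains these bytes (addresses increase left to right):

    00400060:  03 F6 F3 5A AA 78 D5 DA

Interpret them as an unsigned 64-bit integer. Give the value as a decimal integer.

285683197117257178

Big-endian: lowest address holds the most-significant byte.
The bytes are already most-significant first: 0x03F6F35AAA78D5DA.
0x03F6F35AAA78D5DA = 285683197117257178.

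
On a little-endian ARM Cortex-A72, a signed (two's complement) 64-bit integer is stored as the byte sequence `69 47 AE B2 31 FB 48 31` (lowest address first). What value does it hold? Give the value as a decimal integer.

3551364497051371369

Little-endian stores the least-significant byte at the lowest address.
Reassemble most-significant byte first: 31 48 FB 31 B2 AE 47 69 → 0x3148FB31B2AE4769.
0x3148FB31B2AE4769 = 3551364497051371369.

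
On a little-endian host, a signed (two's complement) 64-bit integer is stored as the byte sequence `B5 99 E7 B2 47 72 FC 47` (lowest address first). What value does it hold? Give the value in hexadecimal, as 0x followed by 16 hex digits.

Little-endian stores the least-significant byte at the lowest address.
Reassemble most-significant byte first: 47 FC 72 47 B2 E7 99 B5 → 0x47FC7247B2E799B5.

0x47FC7247B2E799B5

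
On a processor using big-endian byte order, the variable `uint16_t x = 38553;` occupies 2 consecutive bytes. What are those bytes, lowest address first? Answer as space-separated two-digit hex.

38553 in hexadecimal, padded to 16 bits, is 0x9699.
Split into bytes (most-significant first): 96 99.
In big-endian order the high byte comes first in memory.
So the memory order matches the most-significant-first order: 96 99.

96 99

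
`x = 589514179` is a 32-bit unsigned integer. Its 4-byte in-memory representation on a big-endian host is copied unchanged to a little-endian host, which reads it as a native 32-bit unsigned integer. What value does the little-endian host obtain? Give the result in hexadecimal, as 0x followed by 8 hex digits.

0xC3452323

589514179 in 32-bit hexadecimal is 0x232345C3.
Stored big-endian, the bytes at ascending addresses are 23 23 45 C3.
Read back as little-endian, the first byte is least significant, giving 0xC3452323.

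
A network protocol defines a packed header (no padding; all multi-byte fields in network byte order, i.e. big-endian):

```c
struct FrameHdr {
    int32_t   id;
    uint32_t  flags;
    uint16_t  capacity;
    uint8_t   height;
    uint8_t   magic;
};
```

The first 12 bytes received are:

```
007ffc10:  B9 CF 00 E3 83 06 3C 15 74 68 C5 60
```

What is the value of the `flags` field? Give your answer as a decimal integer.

2198223893

`flags` follows `id` (4 bytes), so it starts at byte offset 4 and occupies 4 bytes.
Bytes at offsets 4..7: 83 06 3C 15.
In big-endian order the high byte comes first in memory.
The bytes are already most-significant first: 0x83063C15.
0x83063C15 = 2198223893.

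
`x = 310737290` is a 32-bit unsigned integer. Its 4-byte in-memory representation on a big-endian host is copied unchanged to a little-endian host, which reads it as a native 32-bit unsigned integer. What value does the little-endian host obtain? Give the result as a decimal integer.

2323219730

310737290 in 32-bit hexadecimal is 0x1285798A.
Stored big-endian, the bytes at ascending addresses are 12 85 79 8A.
Read back as little-endian, the first byte is least significant, giving 0x8A798512.
0x8A798512 = 2323219730.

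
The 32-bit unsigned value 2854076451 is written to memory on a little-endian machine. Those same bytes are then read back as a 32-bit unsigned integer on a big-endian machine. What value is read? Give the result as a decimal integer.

2854076451 in 32-bit hexadecimal is 0xAA1DC023.
Stored little-endian, the bytes at ascending addresses are 23 C0 1D AA.
Read back as big-endian, the last byte is least significant, giving 0x23C01DAA.
0x23C01DAA = 599793066.

599793066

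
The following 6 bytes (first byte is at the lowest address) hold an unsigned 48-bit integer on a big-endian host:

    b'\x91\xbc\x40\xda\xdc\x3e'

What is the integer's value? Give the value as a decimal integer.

Big-endian: lowest address holds the most-significant byte.
The bytes are already most-significant first: 0x91BC40DADC3E.
0x91BC40DADC3E = 160237727964222.

160237727964222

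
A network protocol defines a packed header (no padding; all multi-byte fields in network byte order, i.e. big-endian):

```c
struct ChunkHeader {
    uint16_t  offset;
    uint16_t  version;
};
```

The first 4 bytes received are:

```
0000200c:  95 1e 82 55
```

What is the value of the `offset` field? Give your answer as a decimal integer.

38174

`offset` is the first field, at byte offset 0, occupying 2 bytes.
Bytes at offsets 0..1: 95 1E.
Big-endian: lowest address holds the most-significant byte.
The bytes are already most-significant first: 0x951E.
0x951E = 38174.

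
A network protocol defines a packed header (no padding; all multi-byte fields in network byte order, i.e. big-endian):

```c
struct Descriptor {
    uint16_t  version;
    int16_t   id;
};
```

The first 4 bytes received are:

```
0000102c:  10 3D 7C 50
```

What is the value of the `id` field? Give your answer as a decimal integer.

31824

`id` follows `version` (2 bytes), so it starts at byte offset 2 and occupies 2 bytes.
Bytes at offsets 2..3: 7C 50.
Big-endian: lowest address holds the most-significant byte.
The bytes are already most-significant first: 0x7C50.
0x7C50 = 31824.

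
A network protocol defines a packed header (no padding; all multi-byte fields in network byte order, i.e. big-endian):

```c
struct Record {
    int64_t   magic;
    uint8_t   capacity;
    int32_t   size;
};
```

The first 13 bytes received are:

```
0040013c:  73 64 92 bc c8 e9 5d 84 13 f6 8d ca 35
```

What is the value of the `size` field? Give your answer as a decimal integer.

`size` follows `magic` (8 B), `capacity` (1 B), so it starts at offset 8 + 1 = 9 and occupies 4 bytes.
Bytes at offsets 9..12: F6 8D CA 35.
In big-endian order the high byte comes first in memory.
The bytes are already most-significant first: 0xF68DCA35.
Top bit is set, so as a signed 32-bit value this is 0xF68DCA35 − 2^32 = -158479819.

-158479819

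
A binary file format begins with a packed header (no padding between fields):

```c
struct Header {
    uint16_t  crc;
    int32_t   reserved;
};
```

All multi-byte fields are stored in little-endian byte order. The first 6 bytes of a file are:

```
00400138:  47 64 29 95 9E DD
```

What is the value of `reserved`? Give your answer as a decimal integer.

`reserved` follows `crc` (2 bytes), so it starts at byte offset 2 and occupies 4 bytes.
Bytes at offsets 2..5: 29 95 9E DD.
Little-endian stores the least-significant byte at the lowest address.
Reassemble most-significant byte first: DD 9E 95 29 → 0xDD9E9529.
Top bit is set, so as a signed 32-bit value this is 0xDD9E9529 − 2^32 = -576809687.

-576809687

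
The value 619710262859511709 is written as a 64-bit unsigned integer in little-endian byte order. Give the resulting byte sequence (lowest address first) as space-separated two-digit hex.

9D B7 67 61 33 A7 99 08

619710262859511709 in hexadecimal, padded to 64 bits, is 0x0899A7336167B79D.
Split into bytes (most-significant first): 08 99 A7 33 61 67 B7 9D.
Little-endian stores the least-significant byte at the lowest address.
So at ascending addresses the bytes are 9D B7 67 61 33 A7 99 08.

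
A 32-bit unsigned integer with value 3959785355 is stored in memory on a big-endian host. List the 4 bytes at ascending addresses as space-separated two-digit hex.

EC 05 87 8B

3959785355 in hexadecimal, padded to 32 bits, is 0xEC05878B.
Split into bytes (most-significant first): EC 05 87 8B.
Big-endian stores the most-significant byte at the lowest address.
So the memory order matches the most-significant-first order: EC 05 87 8B.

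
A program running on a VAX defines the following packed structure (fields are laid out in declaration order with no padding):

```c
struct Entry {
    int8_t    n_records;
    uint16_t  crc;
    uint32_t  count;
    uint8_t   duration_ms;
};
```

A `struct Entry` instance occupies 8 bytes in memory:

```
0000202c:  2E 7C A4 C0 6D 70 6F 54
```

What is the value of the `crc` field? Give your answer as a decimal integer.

`crc` follows `n_records` (1 byte), so it starts at byte offset 1 and occupies 2 bytes.
Bytes at offsets 1..2: 7C A4.
Little-endian: lowest address holds the least-significant byte.
Reassemble most-significant byte first: A4 7C → 0xA47C.
0xA47C = 42108.

42108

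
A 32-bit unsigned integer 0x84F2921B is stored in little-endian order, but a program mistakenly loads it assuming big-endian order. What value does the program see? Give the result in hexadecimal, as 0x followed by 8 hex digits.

Stored little-endian, the bytes at ascending addresses are 1B 92 F2 84.
Read back as big-endian, the last byte is least significant, giving 0x1B92F284.

0x1B92F284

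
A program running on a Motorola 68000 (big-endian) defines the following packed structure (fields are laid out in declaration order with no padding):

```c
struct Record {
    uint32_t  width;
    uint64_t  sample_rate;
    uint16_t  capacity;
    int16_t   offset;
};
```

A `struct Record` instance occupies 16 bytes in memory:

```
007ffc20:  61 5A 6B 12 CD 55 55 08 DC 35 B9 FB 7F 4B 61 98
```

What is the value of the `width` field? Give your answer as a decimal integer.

`width` is the first field, at byte offset 0, occupying 4 bytes.
Bytes at offsets 0..3: 61 5A 6B 12.
Big-endian stores the most-significant byte at the lowest address.
The bytes are already most-significant first: 0x615A6B12.
0x615A6B12 = 1633315602.

1633315602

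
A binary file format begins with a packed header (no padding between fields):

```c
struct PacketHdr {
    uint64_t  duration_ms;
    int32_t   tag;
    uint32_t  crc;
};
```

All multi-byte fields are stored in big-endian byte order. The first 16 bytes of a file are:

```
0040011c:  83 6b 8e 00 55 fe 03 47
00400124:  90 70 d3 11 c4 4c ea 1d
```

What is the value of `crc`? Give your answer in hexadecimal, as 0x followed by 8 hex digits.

`crc` follows `duration_ms` (8 B), `tag` (4 B), so it starts at offset 8 + 4 = 12 and occupies 4 bytes.
Bytes at offsets 12..15: C4 4C EA 1D.
Big-endian: lowest address holds the most-significant byte.
The bytes are already most-significant first: 0xC44CEA1D.

0xC44CEA1D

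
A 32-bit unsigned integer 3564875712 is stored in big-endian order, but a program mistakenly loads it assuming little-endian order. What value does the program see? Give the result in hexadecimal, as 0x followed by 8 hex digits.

0xC0AF7BD4

3564875712 in 32-bit hexadecimal is 0xD47BAFC0.
Stored big-endian, the bytes at ascending addresses are D4 7B AF C0.
Read back as little-endian, the first byte is least significant, giving 0xC0AF7BD4.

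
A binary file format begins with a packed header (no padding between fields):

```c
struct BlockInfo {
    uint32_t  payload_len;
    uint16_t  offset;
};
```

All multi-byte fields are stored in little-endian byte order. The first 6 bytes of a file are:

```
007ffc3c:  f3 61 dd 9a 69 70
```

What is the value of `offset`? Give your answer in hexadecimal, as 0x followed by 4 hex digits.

`offset` follows `payload_len` (4 bytes), so it starts at byte offset 4 and occupies 2 bytes.
Bytes at offsets 4..5: 69 70.
Little-endian: lowest address holds the least-significant byte.
Reassemble most-significant byte first: 70 69 → 0x7069.

0x7069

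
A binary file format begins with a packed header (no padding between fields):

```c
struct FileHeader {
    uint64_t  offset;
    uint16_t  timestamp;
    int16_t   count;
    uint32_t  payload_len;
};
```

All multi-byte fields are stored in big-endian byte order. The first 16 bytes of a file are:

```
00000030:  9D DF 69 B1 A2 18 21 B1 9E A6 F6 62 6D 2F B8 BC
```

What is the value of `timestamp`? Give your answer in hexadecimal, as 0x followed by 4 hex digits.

`timestamp` follows `offset` (8 bytes), so it starts at byte offset 8 and occupies 2 bytes.
Bytes at offsets 8..9: 9E A6.
In big-endian order the high byte comes first in memory.
The bytes are already most-significant first: 0x9EA6.

0x9EA6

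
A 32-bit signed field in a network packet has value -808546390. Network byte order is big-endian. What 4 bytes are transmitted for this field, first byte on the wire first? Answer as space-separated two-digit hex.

CF CE 8F AA

Two's complement of -808546390 in 32 bits: 808546390 = 0x30317056; invert → 0xCFCE8FA9; add 1 → 0xCFCE8FAA.
Split into bytes (most-significant first): CF CE 8F AA.
Big-endian stores the most-significant byte at the lowest address.
So the memory order matches the most-significant-first order: CF CE 8F AA.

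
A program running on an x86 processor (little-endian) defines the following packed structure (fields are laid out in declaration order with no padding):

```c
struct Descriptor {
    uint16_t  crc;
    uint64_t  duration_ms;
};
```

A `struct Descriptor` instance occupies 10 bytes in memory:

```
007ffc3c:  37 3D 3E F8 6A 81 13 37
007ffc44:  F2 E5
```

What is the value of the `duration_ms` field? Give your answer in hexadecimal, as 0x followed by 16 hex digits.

`duration_ms` follows `crc` (2 bytes), so it starts at byte offset 2 and occupies 8 bytes.
Bytes at offsets 2..9: 3E F8 6A 81 13 37 F2 E5.
Little-endian: lowest address holds the least-significant byte.
Reassemble most-significant byte first: E5 F2 37 13 81 6A F8 3E → 0xE5F23713816AF83E.

0xE5F23713816AF83E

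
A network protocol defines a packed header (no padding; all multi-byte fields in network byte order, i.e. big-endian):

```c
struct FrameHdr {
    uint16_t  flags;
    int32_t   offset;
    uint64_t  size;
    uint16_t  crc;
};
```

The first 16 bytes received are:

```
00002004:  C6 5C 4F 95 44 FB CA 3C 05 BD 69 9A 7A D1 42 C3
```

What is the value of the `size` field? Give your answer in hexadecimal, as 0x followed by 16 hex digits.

0xCA3C05BD699A7AD1

`size` follows `flags` (2 B), `offset` (4 B), so it starts at offset 2 + 4 = 6 and occupies 8 bytes.
Bytes at offsets 6..13: CA 3C 05 BD 69 9A 7A D1.
In big-endian order the high byte comes first in memory.
The bytes are already most-significant first: 0xCA3C05BD699A7AD1.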